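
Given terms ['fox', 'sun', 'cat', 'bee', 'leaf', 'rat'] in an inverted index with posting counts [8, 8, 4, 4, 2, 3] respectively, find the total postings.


Summing posting list sizes:
'fox': 8 postings
'sun': 8 postings
'cat': 4 postings
'bee': 4 postings
'leaf': 2 postings
'rat': 3 postings
Total = 8 + 8 + 4 + 4 + 2 + 3 = 29

29


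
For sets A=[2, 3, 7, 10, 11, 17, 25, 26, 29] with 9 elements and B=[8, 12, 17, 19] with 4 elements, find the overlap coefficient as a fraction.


A intersect B = [17]
|A intersect B| = 1
min(|A|, |B|) = min(9, 4) = 4
Overlap = 1 / 4 = 1/4

1/4


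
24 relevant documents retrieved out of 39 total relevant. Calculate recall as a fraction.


Recall = retrieved_relevant / total_relevant
= 24 / 39
= 24 / (24 + 15)
= 8/13

8/13


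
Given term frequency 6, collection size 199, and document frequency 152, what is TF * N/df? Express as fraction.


TF * (N/df)
= 6 * (199/152)
= 6 * 199/152
= 597/76

597/76


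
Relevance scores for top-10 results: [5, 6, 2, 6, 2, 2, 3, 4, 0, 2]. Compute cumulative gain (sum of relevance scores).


Cumulative Gain = sum of relevance scores
Position 1: rel=5, running sum=5
Position 2: rel=6, running sum=11
Position 3: rel=2, running sum=13
Position 4: rel=6, running sum=19
Position 5: rel=2, running sum=21
Position 6: rel=2, running sum=23
Position 7: rel=3, running sum=26
Position 8: rel=4, running sum=30
Position 9: rel=0, running sum=30
Position 10: rel=2, running sum=32
CG = 32

32


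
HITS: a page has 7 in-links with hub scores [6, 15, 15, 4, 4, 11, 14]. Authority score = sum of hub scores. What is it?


Authority = sum of hub scores of in-linkers
In-link 1: hub score = 6
In-link 2: hub score = 15
In-link 3: hub score = 15
In-link 4: hub score = 4
In-link 5: hub score = 4
In-link 6: hub score = 11
In-link 7: hub score = 14
Authority = 6 + 15 + 15 + 4 + 4 + 11 + 14 = 69

69


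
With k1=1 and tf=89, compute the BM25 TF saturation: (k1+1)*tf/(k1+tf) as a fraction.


BM25 TF component = (k1+1)*tf / (k1+tf)
k1 = 1, tf = 89
Numerator = (1+1)*89 = 178
Denominator = 1 + 89 = 90
= 178/90 = 89/45

89/45


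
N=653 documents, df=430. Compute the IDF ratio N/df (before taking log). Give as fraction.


IDF ratio = N / df
= 653 / 430
= 653/430

653/430


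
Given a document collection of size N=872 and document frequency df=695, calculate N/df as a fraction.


IDF ratio = N / df
= 872 / 695
= 872/695

872/695


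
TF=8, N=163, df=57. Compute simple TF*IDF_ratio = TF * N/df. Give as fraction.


TF * (N/df)
= 8 * (163/57)
= 8 * 163/57
= 1304/57

1304/57


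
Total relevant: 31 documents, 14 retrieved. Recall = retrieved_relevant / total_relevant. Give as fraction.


Recall = retrieved_relevant / total_relevant
= 14 / 31
= 14 / (14 + 17)
= 14/31

14/31


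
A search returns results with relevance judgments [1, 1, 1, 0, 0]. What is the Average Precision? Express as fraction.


Computing P@k for each relevant position:
Position 1: relevant, P@1 = 1/1 = 1
Position 2: relevant, P@2 = 2/2 = 1
Position 3: relevant, P@3 = 3/3 = 1
Position 4: not relevant
Position 5: not relevant
Sum of P@k = 1 + 1 + 1 = 3
AP = 3 / 3 = 1

1


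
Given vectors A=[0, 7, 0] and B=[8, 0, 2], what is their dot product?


Dot product = sum of element-wise products
A[0]*B[0] = 0*8 = 0
A[1]*B[1] = 7*0 = 0
A[2]*B[2] = 0*2 = 0
Sum = 0 + 0 + 0 = 0

0


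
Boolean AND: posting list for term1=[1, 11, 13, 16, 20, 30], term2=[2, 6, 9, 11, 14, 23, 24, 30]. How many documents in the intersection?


Boolean AND: find intersection of posting lists
term1 docs: [1, 11, 13, 16, 20, 30]
term2 docs: [2, 6, 9, 11, 14, 23, 24, 30]
Intersection: [11, 30]
|intersection| = 2

2


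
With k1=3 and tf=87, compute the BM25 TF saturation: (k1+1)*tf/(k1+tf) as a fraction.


BM25 TF component = (k1+1)*tf / (k1+tf)
k1 = 3, tf = 87
Numerator = (3+1)*87 = 348
Denominator = 3 + 87 = 90
= 348/90 = 58/15

58/15


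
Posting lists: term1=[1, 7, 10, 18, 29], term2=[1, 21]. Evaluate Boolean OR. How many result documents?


Boolean OR: find union of posting lists
term1 docs: [1, 7, 10, 18, 29]
term2 docs: [1, 21]
Union: [1, 7, 10, 18, 21, 29]
|union| = 6

6


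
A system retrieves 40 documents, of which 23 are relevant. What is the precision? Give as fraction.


Precision = relevant_retrieved / total_retrieved
= 23 / 40
= 23 / (23 + 17)
= 23/40

23/40


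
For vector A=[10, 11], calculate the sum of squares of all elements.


|A|^2 = sum of squared components
A[0]^2 = 10^2 = 100
A[1]^2 = 11^2 = 121
Sum = 100 + 121 = 221

221


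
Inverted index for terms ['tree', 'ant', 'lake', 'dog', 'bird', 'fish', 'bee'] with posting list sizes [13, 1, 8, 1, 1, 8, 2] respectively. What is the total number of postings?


Summing posting list sizes:
'tree': 13 postings
'ant': 1 postings
'lake': 8 postings
'dog': 1 postings
'bird': 1 postings
'fish': 8 postings
'bee': 2 postings
Total = 13 + 1 + 8 + 1 + 1 + 8 + 2 = 34

34


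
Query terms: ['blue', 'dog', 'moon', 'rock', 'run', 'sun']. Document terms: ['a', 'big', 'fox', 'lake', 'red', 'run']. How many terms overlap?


Query terms: ['blue', 'dog', 'moon', 'rock', 'run', 'sun']
Document terms: ['a', 'big', 'fox', 'lake', 'red', 'run']
Common terms: ['run']
Overlap count = 1

1


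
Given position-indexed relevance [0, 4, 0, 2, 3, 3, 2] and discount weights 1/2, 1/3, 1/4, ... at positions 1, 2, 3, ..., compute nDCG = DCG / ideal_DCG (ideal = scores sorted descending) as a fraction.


Position discount weights w_i = 1/(i+1) for i=1..7:
Weights = [1/2, 1/3, 1/4, 1/5, 1/6, 1/7, 1/8]
Actual relevance: [0, 4, 0, 2, 3, 3, 2]
DCG = 0/2 + 4/3 + 0/4 + 2/5 + 3/6 + 3/7 + 2/8 = 1223/420
Ideal relevance (sorted desc): [4, 3, 3, 2, 2, 0, 0]
Ideal DCG = 4/2 + 3/3 + 3/4 + 2/5 + 2/6 + 0/7 + 0/8 = 269/60
nDCG = DCG / ideal_DCG = 1223/420 / 269/60 = 1223/1883

1223/1883


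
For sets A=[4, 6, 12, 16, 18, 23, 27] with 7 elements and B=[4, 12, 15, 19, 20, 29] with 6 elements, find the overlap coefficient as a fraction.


A intersect B = [4, 12]
|A intersect B| = 2
min(|A|, |B|) = min(7, 6) = 6
Overlap = 2 / 6 = 1/3

1/3


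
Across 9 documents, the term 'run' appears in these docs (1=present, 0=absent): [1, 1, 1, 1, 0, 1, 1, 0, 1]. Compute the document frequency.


Checking each document for 'run':
Doc 1: present
Doc 2: present
Doc 3: present
Doc 4: present
Doc 5: absent
Doc 6: present
Doc 7: present
Doc 8: absent
Doc 9: present
df = sum of presences = 1 + 1 + 1 + 1 + 0 + 1 + 1 + 0 + 1 = 7

7


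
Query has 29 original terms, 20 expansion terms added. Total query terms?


Original terms: 29
Expansion terms: 20
Total = 29 + 20 = 49

49


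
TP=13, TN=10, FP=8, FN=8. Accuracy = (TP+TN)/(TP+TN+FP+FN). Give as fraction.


Accuracy = (TP + TN) / (TP + TN + FP + FN)
TP + TN = 13 + 10 = 23
Total = 13 + 10 + 8 + 8 = 39
Accuracy = 23 / 39 = 23/39

23/39


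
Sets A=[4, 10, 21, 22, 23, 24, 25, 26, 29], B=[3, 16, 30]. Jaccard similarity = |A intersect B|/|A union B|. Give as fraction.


A intersect B = []
|A intersect B| = 0
A union B = [3, 4, 10, 16, 21, 22, 23, 24, 25, 26, 29, 30]
|A union B| = 12
Jaccard = 0/12 = 0

0


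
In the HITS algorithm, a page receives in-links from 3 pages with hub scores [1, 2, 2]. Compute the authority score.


Authority = sum of hub scores of in-linkers
In-link 1: hub score = 1
In-link 2: hub score = 2
In-link 3: hub score = 2
Authority = 1 + 2 + 2 = 5

5


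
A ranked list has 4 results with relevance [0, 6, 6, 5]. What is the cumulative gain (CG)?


Cumulative Gain = sum of relevance scores
Position 1: rel=0, running sum=0
Position 2: rel=6, running sum=6
Position 3: rel=6, running sum=12
Position 4: rel=5, running sum=17
CG = 17

17


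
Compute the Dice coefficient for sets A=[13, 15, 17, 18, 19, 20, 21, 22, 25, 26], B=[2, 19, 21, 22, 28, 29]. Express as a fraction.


A intersect B = [19, 21, 22]
|A intersect B| = 3
|A| = 10, |B| = 6
Dice = 2*3 / (10+6)
= 6 / 16 = 3/8

3/8


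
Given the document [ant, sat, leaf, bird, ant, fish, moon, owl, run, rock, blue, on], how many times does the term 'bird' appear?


Document has 12 words
Scanning for 'bird':
Found at positions: [3]
Count = 1

1


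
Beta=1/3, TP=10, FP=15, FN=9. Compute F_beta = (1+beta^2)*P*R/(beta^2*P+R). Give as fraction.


P = TP/(TP+FP) = 10/25 = 2/5
R = TP/(TP+FN) = 10/19 = 10/19
beta^2 = 1/3^2 = 1/9
(1 + beta^2) = 10/9
Numerator = (1+beta^2)*P*R = 40/171
Denominator = beta^2*P + R = 2/45 + 10/19 = 488/855
F_beta = 25/61

25/61


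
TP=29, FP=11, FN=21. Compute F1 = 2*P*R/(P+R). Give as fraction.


F1 = 2 * P * R / (P + R)
P = TP/(TP+FP) = 29/40 = 29/40
R = TP/(TP+FN) = 29/50 = 29/50
2 * P * R = 2 * 29/40 * 29/50 = 841/1000
P + R = 29/40 + 29/50 = 261/200
F1 = 841/1000 / 261/200 = 29/45

29/45


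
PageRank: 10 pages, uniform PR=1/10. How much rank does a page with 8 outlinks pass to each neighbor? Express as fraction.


Initial PR = 1/10 = 1/10
Outlinks = 8
Contribution per link = PR / outlinks
= 1/10 / 8
= 1/80

1/80


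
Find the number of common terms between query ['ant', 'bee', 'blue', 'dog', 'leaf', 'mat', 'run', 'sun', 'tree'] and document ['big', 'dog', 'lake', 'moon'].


Query terms: ['ant', 'bee', 'blue', 'dog', 'leaf', 'mat', 'run', 'sun', 'tree']
Document terms: ['big', 'dog', 'lake', 'moon']
Common terms: ['dog']
Overlap count = 1

1


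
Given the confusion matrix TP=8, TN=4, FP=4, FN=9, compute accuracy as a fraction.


Accuracy = (TP + TN) / (TP + TN + FP + FN)
TP + TN = 8 + 4 = 12
Total = 8 + 4 + 4 + 9 = 25
Accuracy = 12 / 25 = 12/25

12/25


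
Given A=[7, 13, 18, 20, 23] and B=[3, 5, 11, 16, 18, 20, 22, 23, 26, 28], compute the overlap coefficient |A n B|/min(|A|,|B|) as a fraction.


A intersect B = [18, 20, 23]
|A intersect B| = 3
min(|A|, |B|) = min(5, 10) = 5
Overlap = 3 / 5 = 3/5

3/5


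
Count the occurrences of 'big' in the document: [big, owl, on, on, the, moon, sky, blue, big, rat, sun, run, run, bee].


Document has 14 words
Scanning for 'big':
Found at positions: [0, 8]
Count = 2

2


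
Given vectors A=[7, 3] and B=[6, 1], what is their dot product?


Dot product = sum of element-wise products
A[0]*B[0] = 7*6 = 42
A[1]*B[1] = 3*1 = 3
Sum = 42 + 3 = 45

45


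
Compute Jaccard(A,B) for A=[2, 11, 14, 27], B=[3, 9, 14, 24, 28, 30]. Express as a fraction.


A intersect B = [14]
|A intersect B| = 1
A union B = [2, 3, 9, 11, 14, 24, 27, 28, 30]
|A union B| = 9
Jaccard = 1/9 = 1/9

1/9


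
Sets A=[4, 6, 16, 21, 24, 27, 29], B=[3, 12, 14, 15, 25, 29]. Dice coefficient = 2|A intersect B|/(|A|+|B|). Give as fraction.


A intersect B = [29]
|A intersect B| = 1
|A| = 7, |B| = 6
Dice = 2*1 / (7+6)
= 2 / 13 = 2/13

2/13


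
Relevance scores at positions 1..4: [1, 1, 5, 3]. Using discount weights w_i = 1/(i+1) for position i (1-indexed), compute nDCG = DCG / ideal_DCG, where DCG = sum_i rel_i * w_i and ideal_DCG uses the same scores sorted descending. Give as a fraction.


Position discount weights w_i = 1/(i+1) for i=1..4:
Weights = [1/2, 1/3, 1/4, 1/5]
Actual relevance: [1, 1, 5, 3]
DCG = 1/2 + 1/3 + 5/4 + 3/5 = 161/60
Ideal relevance (sorted desc): [5, 3, 1, 1]
Ideal DCG = 5/2 + 3/3 + 1/4 + 1/5 = 79/20
nDCG = DCG / ideal_DCG = 161/60 / 79/20 = 161/237

161/237


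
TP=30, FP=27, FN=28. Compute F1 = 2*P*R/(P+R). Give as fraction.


F1 = 2 * P * R / (P + R)
P = TP/(TP+FP) = 30/57 = 10/19
R = TP/(TP+FN) = 30/58 = 15/29
2 * P * R = 2 * 10/19 * 15/29 = 300/551
P + R = 10/19 + 15/29 = 575/551
F1 = 300/551 / 575/551 = 12/23

12/23


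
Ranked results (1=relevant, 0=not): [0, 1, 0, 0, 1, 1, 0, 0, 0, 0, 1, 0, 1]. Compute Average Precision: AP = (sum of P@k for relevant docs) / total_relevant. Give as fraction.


Computing P@k for each relevant position:
Position 1: not relevant
Position 2: relevant, P@2 = 1/2 = 1/2
Position 3: not relevant
Position 4: not relevant
Position 5: relevant, P@5 = 2/5 = 2/5
Position 6: relevant, P@6 = 3/6 = 1/2
Position 7: not relevant
Position 8: not relevant
Position 9: not relevant
Position 10: not relevant
Position 11: relevant, P@11 = 4/11 = 4/11
Position 12: not relevant
Position 13: relevant, P@13 = 5/13 = 5/13
Sum of P@k = 1/2 + 2/5 + 1/2 + 4/11 + 5/13 = 1536/715
AP = 1536/715 / 5 = 1536/3575

1536/3575


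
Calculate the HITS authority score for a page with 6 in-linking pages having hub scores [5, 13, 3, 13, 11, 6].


Authority = sum of hub scores of in-linkers
In-link 1: hub score = 5
In-link 2: hub score = 13
In-link 3: hub score = 3
In-link 4: hub score = 13
In-link 5: hub score = 11
In-link 6: hub score = 6
Authority = 5 + 13 + 3 + 13 + 11 + 6 = 51

51


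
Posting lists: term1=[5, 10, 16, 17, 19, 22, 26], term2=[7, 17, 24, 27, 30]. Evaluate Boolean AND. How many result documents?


Boolean AND: find intersection of posting lists
term1 docs: [5, 10, 16, 17, 19, 22, 26]
term2 docs: [7, 17, 24, 27, 30]
Intersection: [17]
|intersection| = 1

1


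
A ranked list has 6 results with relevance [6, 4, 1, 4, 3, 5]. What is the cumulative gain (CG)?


Cumulative Gain = sum of relevance scores
Position 1: rel=6, running sum=6
Position 2: rel=4, running sum=10
Position 3: rel=1, running sum=11
Position 4: rel=4, running sum=15
Position 5: rel=3, running sum=18
Position 6: rel=5, running sum=23
CG = 23

23


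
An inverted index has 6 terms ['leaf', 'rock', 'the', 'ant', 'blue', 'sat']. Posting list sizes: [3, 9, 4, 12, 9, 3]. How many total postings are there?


Summing posting list sizes:
'leaf': 3 postings
'rock': 9 postings
'the': 4 postings
'ant': 12 postings
'blue': 9 postings
'sat': 3 postings
Total = 3 + 9 + 4 + 12 + 9 + 3 = 40

40


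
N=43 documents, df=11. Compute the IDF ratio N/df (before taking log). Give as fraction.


IDF ratio = N / df
= 43 / 11
= 43/11

43/11


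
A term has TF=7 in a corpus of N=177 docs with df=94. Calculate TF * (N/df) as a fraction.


TF * (N/df)
= 7 * (177/94)
= 7 * 177/94
= 1239/94

1239/94


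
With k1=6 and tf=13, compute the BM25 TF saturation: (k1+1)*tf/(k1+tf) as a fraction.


BM25 TF component = (k1+1)*tf / (k1+tf)
k1 = 6, tf = 13
Numerator = (6+1)*13 = 91
Denominator = 6 + 13 = 19
= 91/19 = 91/19

91/19


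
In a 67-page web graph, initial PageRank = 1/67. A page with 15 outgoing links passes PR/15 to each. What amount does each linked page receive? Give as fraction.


Initial PR = 1/67 = 1/67
Outlinks = 15
Contribution per link = PR / outlinks
= 1/67 / 15
= 1/1005

1/1005


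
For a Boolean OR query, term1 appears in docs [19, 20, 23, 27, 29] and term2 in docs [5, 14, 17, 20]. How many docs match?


Boolean OR: find union of posting lists
term1 docs: [19, 20, 23, 27, 29]
term2 docs: [5, 14, 17, 20]
Union: [5, 14, 17, 19, 20, 23, 27, 29]
|union| = 8

8


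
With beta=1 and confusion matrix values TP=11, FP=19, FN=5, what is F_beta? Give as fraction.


P = TP/(TP+FP) = 11/30 = 11/30
R = TP/(TP+FN) = 11/16 = 11/16
beta^2 = 1^2 = 1
(1 + beta^2) = 2
Numerator = (1+beta^2)*P*R = 121/240
Denominator = beta^2*P + R = 11/30 + 11/16 = 253/240
F_beta = 11/23

11/23


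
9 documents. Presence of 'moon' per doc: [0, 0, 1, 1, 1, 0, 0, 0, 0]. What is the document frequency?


Checking each document for 'moon':
Doc 1: absent
Doc 2: absent
Doc 3: present
Doc 4: present
Doc 5: present
Doc 6: absent
Doc 7: absent
Doc 8: absent
Doc 9: absent
df = sum of presences = 0 + 0 + 1 + 1 + 1 + 0 + 0 + 0 + 0 = 3

3


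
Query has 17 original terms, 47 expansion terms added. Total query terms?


Original terms: 17
Expansion terms: 47
Total = 17 + 47 = 64

64


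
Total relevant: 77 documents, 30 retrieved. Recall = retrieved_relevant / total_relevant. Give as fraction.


Recall = retrieved_relevant / total_relevant
= 30 / 77
= 30 / (30 + 47)
= 30/77

30/77


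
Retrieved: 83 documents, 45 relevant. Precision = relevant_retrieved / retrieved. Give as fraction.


Precision = relevant_retrieved / total_retrieved
= 45 / 83
= 45 / (45 + 38)
= 45/83

45/83


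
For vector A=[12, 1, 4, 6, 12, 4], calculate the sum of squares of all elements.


|A|^2 = sum of squared components
A[0]^2 = 12^2 = 144
A[1]^2 = 1^2 = 1
A[2]^2 = 4^2 = 16
A[3]^2 = 6^2 = 36
A[4]^2 = 12^2 = 144
A[5]^2 = 4^2 = 16
Sum = 144 + 1 + 16 + 36 + 144 + 16 = 357

357


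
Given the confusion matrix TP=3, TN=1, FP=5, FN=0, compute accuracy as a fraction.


Accuracy = (TP + TN) / (TP + TN + FP + FN)
TP + TN = 3 + 1 = 4
Total = 3 + 1 + 5 + 0 = 9
Accuracy = 4 / 9 = 4/9

4/9


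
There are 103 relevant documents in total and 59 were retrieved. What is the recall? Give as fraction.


Recall = retrieved_relevant / total_relevant
= 59 / 103
= 59 / (59 + 44)
= 59/103

59/103


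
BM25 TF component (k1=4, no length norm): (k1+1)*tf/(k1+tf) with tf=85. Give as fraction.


BM25 TF component = (k1+1)*tf / (k1+tf)
k1 = 4, tf = 85
Numerator = (4+1)*85 = 425
Denominator = 4 + 85 = 89
= 425/89 = 425/89

425/89


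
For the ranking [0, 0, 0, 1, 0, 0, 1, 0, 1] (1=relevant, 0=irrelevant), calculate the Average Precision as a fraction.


Computing P@k for each relevant position:
Position 1: not relevant
Position 2: not relevant
Position 3: not relevant
Position 4: relevant, P@4 = 1/4 = 1/4
Position 5: not relevant
Position 6: not relevant
Position 7: relevant, P@7 = 2/7 = 2/7
Position 8: not relevant
Position 9: relevant, P@9 = 3/9 = 1/3
Sum of P@k = 1/4 + 2/7 + 1/3 = 73/84
AP = 73/84 / 3 = 73/252

73/252


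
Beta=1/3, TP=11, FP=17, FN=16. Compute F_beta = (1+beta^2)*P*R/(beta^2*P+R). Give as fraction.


P = TP/(TP+FP) = 11/28 = 11/28
R = TP/(TP+FN) = 11/27 = 11/27
beta^2 = 1/3^2 = 1/9
(1 + beta^2) = 10/9
Numerator = (1+beta^2)*P*R = 605/3402
Denominator = beta^2*P + R = 11/252 + 11/27 = 341/756
F_beta = 110/279

110/279


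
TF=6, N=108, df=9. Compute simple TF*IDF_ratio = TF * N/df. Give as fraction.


TF * (N/df)
= 6 * (108/9)
= 6 * 12
= 72

72


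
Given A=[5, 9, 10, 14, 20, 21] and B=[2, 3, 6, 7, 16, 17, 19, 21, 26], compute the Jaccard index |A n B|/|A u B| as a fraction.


A intersect B = [21]
|A intersect B| = 1
A union B = [2, 3, 5, 6, 7, 9, 10, 14, 16, 17, 19, 20, 21, 26]
|A union B| = 14
Jaccard = 1/14 = 1/14

1/14


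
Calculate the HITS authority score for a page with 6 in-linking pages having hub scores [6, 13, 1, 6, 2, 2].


Authority = sum of hub scores of in-linkers
In-link 1: hub score = 6
In-link 2: hub score = 13
In-link 3: hub score = 1
In-link 4: hub score = 6
In-link 5: hub score = 2
In-link 6: hub score = 2
Authority = 6 + 13 + 1 + 6 + 2 + 2 = 30

30


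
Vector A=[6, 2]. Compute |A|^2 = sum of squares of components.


|A|^2 = sum of squared components
A[0]^2 = 6^2 = 36
A[1]^2 = 2^2 = 4
Sum = 36 + 4 = 40

40


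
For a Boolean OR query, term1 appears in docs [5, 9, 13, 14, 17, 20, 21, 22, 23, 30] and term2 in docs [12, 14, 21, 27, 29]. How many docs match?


Boolean OR: find union of posting lists
term1 docs: [5, 9, 13, 14, 17, 20, 21, 22, 23, 30]
term2 docs: [12, 14, 21, 27, 29]
Union: [5, 9, 12, 13, 14, 17, 20, 21, 22, 23, 27, 29, 30]
|union| = 13

13


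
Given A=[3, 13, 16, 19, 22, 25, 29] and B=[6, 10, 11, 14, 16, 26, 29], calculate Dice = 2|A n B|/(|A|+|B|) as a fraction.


A intersect B = [16, 29]
|A intersect B| = 2
|A| = 7, |B| = 7
Dice = 2*2 / (7+7)
= 4 / 14 = 2/7

2/7


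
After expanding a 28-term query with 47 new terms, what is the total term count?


Original terms: 28
Expansion terms: 47
Total = 28 + 47 = 75

75


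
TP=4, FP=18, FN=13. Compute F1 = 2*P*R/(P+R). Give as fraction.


F1 = 2 * P * R / (P + R)
P = TP/(TP+FP) = 4/22 = 2/11
R = TP/(TP+FN) = 4/17 = 4/17
2 * P * R = 2 * 2/11 * 4/17 = 16/187
P + R = 2/11 + 4/17 = 78/187
F1 = 16/187 / 78/187 = 8/39

8/39


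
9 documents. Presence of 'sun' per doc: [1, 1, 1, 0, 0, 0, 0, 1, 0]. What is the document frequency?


Checking each document for 'sun':
Doc 1: present
Doc 2: present
Doc 3: present
Doc 4: absent
Doc 5: absent
Doc 6: absent
Doc 7: absent
Doc 8: present
Doc 9: absent
df = sum of presences = 1 + 1 + 1 + 0 + 0 + 0 + 0 + 1 + 0 = 4

4


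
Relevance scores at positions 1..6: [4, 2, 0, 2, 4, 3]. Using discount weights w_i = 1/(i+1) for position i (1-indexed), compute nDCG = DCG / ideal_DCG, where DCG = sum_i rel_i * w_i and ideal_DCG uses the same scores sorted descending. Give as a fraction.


Position discount weights w_i = 1/(i+1) for i=1..6:
Weights = [1/2, 1/3, 1/4, 1/5, 1/6, 1/7]
Actual relevance: [4, 2, 0, 2, 4, 3]
DCG = 4/2 + 2/3 + 0/4 + 2/5 + 4/6 + 3/7 = 437/105
Ideal relevance (sorted desc): [4, 4, 3, 2, 2, 0]
Ideal DCG = 4/2 + 4/3 + 3/4 + 2/5 + 2/6 + 0/7 = 289/60
nDCG = DCG / ideal_DCG = 437/105 / 289/60 = 1748/2023

1748/2023


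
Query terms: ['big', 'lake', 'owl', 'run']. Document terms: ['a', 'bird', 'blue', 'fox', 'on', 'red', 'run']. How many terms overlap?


Query terms: ['big', 'lake', 'owl', 'run']
Document terms: ['a', 'bird', 'blue', 'fox', 'on', 'red', 'run']
Common terms: ['run']
Overlap count = 1

1


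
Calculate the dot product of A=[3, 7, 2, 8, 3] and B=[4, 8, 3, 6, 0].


Dot product = sum of element-wise products
A[0]*B[0] = 3*4 = 12
A[1]*B[1] = 7*8 = 56
A[2]*B[2] = 2*3 = 6
A[3]*B[3] = 8*6 = 48
A[4]*B[4] = 3*0 = 0
Sum = 12 + 56 + 6 + 48 + 0 = 122

122


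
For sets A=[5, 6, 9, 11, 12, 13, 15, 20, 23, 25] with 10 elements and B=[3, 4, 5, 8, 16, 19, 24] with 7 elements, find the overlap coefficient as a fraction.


A intersect B = [5]
|A intersect B| = 1
min(|A|, |B|) = min(10, 7) = 7
Overlap = 1 / 7 = 1/7

1/7


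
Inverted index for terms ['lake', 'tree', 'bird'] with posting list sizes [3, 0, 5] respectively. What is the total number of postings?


Summing posting list sizes:
'lake': 3 postings
'tree': 0 postings
'bird': 5 postings
Total = 3 + 0 + 5 = 8

8


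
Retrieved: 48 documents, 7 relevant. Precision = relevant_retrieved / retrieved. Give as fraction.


Precision = relevant_retrieved / total_retrieved
= 7 / 48
= 7 / (7 + 41)
= 7/48

7/48


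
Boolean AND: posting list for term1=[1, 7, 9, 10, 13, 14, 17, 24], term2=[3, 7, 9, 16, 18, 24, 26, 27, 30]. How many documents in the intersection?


Boolean AND: find intersection of posting lists
term1 docs: [1, 7, 9, 10, 13, 14, 17, 24]
term2 docs: [3, 7, 9, 16, 18, 24, 26, 27, 30]
Intersection: [7, 9, 24]
|intersection| = 3

3


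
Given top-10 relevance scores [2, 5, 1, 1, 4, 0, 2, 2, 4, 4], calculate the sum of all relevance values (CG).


Cumulative Gain = sum of relevance scores
Position 1: rel=2, running sum=2
Position 2: rel=5, running sum=7
Position 3: rel=1, running sum=8
Position 4: rel=1, running sum=9
Position 5: rel=4, running sum=13
Position 6: rel=0, running sum=13
Position 7: rel=2, running sum=15
Position 8: rel=2, running sum=17
Position 9: rel=4, running sum=21
Position 10: rel=4, running sum=25
CG = 25

25


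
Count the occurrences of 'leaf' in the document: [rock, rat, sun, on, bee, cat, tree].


Document has 7 words
Scanning for 'leaf':
Term not found in document
Count = 0

0


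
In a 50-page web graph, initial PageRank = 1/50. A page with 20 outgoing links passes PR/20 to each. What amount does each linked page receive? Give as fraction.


Initial PR = 1/50 = 1/50
Outlinks = 20
Contribution per link = PR / outlinks
= 1/50 / 20
= 1/1000

1/1000


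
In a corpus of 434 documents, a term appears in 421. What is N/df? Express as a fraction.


IDF ratio = N / df
= 434 / 421
= 434/421

434/421


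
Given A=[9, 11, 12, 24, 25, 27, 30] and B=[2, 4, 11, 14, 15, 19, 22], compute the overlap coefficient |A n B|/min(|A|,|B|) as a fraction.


A intersect B = [11]
|A intersect B| = 1
min(|A|, |B|) = min(7, 7) = 7
Overlap = 1 / 7 = 1/7

1/7


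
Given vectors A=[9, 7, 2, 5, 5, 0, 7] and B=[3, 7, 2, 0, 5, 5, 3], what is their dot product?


Dot product = sum of element-wise products
A[0]*B[0] = 9*3 = 27
A[1]*B[1] = 7*7 = 49
A[2]*B[2] = 2*2 = 4
A[3]*B[3] = 5*0 = 0
A[4]*B[4] = 5*5 = 25
A[5]*B[5] = 0*5 = 0
A[6]*B[6] = 7*3 = 21
Sum = 27 + 49 + 4 + 0 + 25 + 0 + 21 = 126

126


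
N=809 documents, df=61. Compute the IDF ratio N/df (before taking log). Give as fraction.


IDF ratio = N / df
= 809 / 61
= 809/61

809/61


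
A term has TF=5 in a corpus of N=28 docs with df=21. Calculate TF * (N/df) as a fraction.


TF * (N/df)
= 5 * (28/21)
= 5 * 4/3
= 20/3

20/3


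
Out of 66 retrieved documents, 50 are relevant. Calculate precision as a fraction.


Precision = relevant_retrieved / total_retrieved
= 50 / 66
= 50 / (50 + 16)
= 25/33

25/33


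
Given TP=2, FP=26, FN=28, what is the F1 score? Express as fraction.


F1 = 2 * P * R / (P + R)
P = TP/(TP+FP) = 2/28 = 1/14
R = TP/(TP+FN) = 2/30 = 1/15
2 * P * R = 2 * 1/14 * 1/15 = 1/105
P + R = 1/14 + 1/15 = 29/210
F1 = 1/105 / 29/210 = 2/29

2/29


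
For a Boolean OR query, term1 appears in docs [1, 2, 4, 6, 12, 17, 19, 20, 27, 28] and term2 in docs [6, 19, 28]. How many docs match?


Boolean OR: find union of posting lists
term1 docs: [1, 2, 4, 6, 12, 17, 19, 20, 27, 28]
term2 docs: [6, 19, 28]
Union: [1, 2, 4, 6, 12, 17, 19, 20, 27, 28]
|union| = 10

10


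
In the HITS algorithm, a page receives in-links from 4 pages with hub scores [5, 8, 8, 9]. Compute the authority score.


Authority = sum of hub scores of in-linkers
In-link 1: hub score = 5
In-link 2: hub score = 8
In-link 3: hub score = 8
In-link 4: hub score = 9
Authority = 5 + 8 + 8 + 9 = 30

30


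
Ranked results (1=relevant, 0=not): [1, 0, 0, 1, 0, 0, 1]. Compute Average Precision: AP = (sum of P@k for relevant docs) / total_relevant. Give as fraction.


Computing P@k for each relevant position:
Position 1: relevant, P@1 = 1/1 = 1
Position 2: not relevant
Position 3: not relevant
Position 4: relevant, P@4 = 2/4 = 1/2
Position 5: not relevant
Position 6: not relevant
Position 7: relevant, P@7 = 3/7 = 3/7
Sum of P@k = 1 + 1/2 + 3/7 = 27/14
AP = 27/14 / 3 = 9/14

9/14


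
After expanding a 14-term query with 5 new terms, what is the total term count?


Original terms: 14
Expansion terms: 5
Total = 14 + 5 = 19

19


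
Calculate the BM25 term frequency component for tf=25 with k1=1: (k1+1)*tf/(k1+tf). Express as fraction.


BM25 TF component = (k1+1)*tf / (k1+tf)
k1 = 1, tf = 25
Numerator = (1+1)*25 = 50
Denominator = 1 + 25 = 26
= 50/26 = 25/13

25/13


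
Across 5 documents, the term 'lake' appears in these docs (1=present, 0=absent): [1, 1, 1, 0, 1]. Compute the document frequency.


Checking each document for 'lake':
Doc 1: present
Doc 2: present
Doc 3: present
Doc 4: absent
Doc 5: present
df = sum of presences = 1 + 1 + 1 + 0 + 1 = 4

4


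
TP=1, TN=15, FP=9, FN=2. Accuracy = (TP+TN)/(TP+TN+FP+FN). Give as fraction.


Accuracy = (TP + TN) / (TP + TN + FP + FN)
TP + TN = 1 + 15 = 16
Total = 1 + 15 + 9 + 2 = 27
Accuracy = 16 / 27 = 16/27

16/27


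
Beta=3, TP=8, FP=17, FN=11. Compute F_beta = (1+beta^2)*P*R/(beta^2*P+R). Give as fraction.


P = TP/(TP+FP) = 8/25 = 8/25
R = TP/(TP+FN) = 8/19 = 8/19
beta^2 = 3^2 = 9
(1 + beta^2) = 10
Numerator = (1+beta^2)*P*R = 128/95
Denominator = beta^2*P + R = 72/25 + 8/19 = 1568/475
F_beta = 20/49

20/49


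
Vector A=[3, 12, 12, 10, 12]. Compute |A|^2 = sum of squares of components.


|A|^2 = sum of squared components
A[0]^2 = 3^2 = 9
A[1]^2 = 12^2 = 144
A[2]^2 = 12^2 = 144
A[3]^2 = 10^2 = 100
A[4]^2 = 12^2 = 144
Sum = 9 + 144 + 144 + 100 + 144 = 541

541


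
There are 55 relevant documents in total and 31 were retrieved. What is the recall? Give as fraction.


Recall = retrieved_relevant / total_relevant
= 31 / 55
= 31 / (31 + 24)
= 31/55

31/55


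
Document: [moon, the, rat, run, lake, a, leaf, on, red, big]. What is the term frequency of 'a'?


Document has 10 words
Scanning for 'a':
Found at positions: [5]
Count = 1

1


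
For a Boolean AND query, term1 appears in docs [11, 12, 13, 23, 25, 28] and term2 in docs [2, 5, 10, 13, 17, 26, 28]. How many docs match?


Boolean AND: find intersection of posting lists
term1 docs: [11, 12, 13, 23, 25, 28]
term2 docs: [2, 5, 10, 13, 17, 26, 28]
Intersection: [13, 28]
|intersection| = 2

2


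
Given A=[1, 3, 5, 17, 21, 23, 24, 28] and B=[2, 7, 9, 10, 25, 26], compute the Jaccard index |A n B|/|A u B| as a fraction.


A intersect B = []
|A intersect B| = 0
A union B = [1, 2, 3, 5, 7, 9, 10, 17, 21, 23, 24, 25, 26, 28]
|A union B| = 14
Jaccard = 0/14 = 0

0


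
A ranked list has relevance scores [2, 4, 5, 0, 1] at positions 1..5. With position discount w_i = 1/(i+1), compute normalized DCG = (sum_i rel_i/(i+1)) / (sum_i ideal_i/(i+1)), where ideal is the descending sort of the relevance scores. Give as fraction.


Position discount weights w_i = 1/(i+1) for i=1..5:
Weights = [1/2, 1/3, 1/4, 1/5, 1/6]
Actual relevance: [2, 4, 5, 0, 1]
DCG = 2/2 + 4/3 + 5/4 + 0/5 + 1/6 = 15/4
Ideal relevance (sorted desc): [5, 4, 2, 1, 0]
Ideal DCG = 5/2 + 4/3 + 2/4 + 1/5 + 0/6 = 68/15
nDCG = DCG / ideal_DCG = 15/4 / 68/15 = 225/272

225/272


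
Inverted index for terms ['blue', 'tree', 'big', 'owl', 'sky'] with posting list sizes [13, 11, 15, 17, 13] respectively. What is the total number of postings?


Summing posting list sizes:
'blue': 13 postings
'tree': 11 postings
'big': 15 postings
'owl': 17 postings
'sky': 13 postings
Total = 13 + 11 + 15 + 17 + 13 = 69

69


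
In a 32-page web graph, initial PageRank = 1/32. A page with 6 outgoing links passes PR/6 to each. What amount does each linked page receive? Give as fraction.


Initial PR = 1/32 = 1/32
Outlinks = 6
Contribution per link = PR / outlinks
= 1/32 / 6
= 1/192

1/192


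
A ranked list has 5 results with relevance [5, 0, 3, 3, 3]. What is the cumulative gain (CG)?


Cumulative Gain = sum of relevance scores
Position 1: rel=5, running sum=5
Position 2: rel=0, running sum=5
Position 3: rel=3, running sum=8
Position 4: rel=3, running sum=11
Position 5: rel=3, running sum=14
CG = 14

14


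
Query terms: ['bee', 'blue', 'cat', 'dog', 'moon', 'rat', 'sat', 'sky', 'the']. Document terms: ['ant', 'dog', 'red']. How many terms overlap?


Query terms: ['bee', 'blue', 'cat', 'dog', 'moon', 'rat', 'sat', 'sky', 'the']
Document terms: ['ant', 'dog', 'red']
Common terms: ['dog']
Overlap count = 1

1


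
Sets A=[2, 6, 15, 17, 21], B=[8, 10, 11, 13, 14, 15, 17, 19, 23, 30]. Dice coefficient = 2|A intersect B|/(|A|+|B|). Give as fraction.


A intersect B = [15, 17]
|A intersect B| = 2
|A| = 5, |B| = 10
Dice = 2*2 / (5+10)
= 4 / 15 = 4/15

4/15


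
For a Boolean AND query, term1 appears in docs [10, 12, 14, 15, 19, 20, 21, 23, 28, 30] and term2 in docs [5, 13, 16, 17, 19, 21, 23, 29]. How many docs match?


Boolean AND: find intersection of posting lists
term1 docs: [10, 12, 14, 15, 19, 20, 21, 23, 28, 30]
term2 docs: [5, 13, 16, 17, 19, 21, 23, 29]
Intersection: [19, 21, 23]
|intersection| = 3

3


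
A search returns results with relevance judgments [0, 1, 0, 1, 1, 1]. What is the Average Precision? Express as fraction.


Computing P@k for each relevant position:
Position 1: not relevant
Position 2: relevant, P@2 = 1/2 = 1/2
Position 3: not relevant
Position 4: relevant, P@4 = 2/4 = 1/2
Position 5: relevant, P@5 = 3/5 = 3/5
Position 6: relevant, P@6 = 4/6 = 2/3
Sum of P@k = 1/2 + 1/2 + 3/5 + 2/3 = 34/15
AP = 34/15 / 4 = 17/30

17/30


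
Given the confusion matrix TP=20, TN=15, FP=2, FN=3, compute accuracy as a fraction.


Accuracy = (TP + TN) / (TP + TN + FP + FN)
TP + TN = 20 + 15 = 35
Total = 20 + 15 + 2 + 3 = 40
Accuracy = 35 / 40 = 7/8

7/8


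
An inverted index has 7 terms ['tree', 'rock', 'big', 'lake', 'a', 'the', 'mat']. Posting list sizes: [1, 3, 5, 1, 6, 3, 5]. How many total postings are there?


Summing posting list sizes:
'tree': 1 postings
'rock': 3 postings
'big': 5 postings
'lake': 1 postings
'a': 6 postings
'the': 3 postings
'mat': 5 postings
Total = 1 + 3 + 5 + 1 + 6 + 3 + 5 = 24

24


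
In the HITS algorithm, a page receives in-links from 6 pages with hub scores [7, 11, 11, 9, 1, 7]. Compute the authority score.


Authority = sum of hub scores of in-linkers
In-link 1: hub score = 7
In-link 2: hub score = 11
In-link 3: hub score = 11
In-link 4: hub score = 9
In-link 5: hub score = 1
In-link 6: hub score = 7
Authority = 7 + 11 + 11 + 9 + 1 + 7 = 46

46


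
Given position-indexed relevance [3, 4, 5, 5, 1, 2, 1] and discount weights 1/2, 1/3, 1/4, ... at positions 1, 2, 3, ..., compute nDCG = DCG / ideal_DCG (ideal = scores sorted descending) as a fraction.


Position discount weights w_i = 1/(i+1) for i=1..7:
Weights = [1/2, 1/3, 1/4, 1/5, 1/6, 1/7, 1/8]
Actual relevance: [3, 4, 5, 5, 1, 2, 1]
DCG = 3/2 + 4/3 + 5/4 + 5/5 + 1/6 + 2/7 + 1/8 = 317/56
Ideal relevance (sorted desc): [5, 5, 4, 3, 2, 1, 1]
Ideal DCG = 5/2 + 5/3 + 4/4 + 3/5 + 2/6 + 1/7 + 1/8 = 1783/280
nDCG = DCG / ideal_DCG = 317/56 / 1783/280 = 1585/1783

1585/1783


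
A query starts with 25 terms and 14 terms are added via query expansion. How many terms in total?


Original terms: 25
Expansion terms: 14
Total = 25 + 14 = 39

39


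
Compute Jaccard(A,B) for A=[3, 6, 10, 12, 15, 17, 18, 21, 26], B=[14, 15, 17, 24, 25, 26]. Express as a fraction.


A intersect B = [15, 17, 26]
|A intersect B| = 3
A union B = [3, 6, 10, 12, 14, 15, 17, 18, 21, 24, 25, 26]
|A union B| = 12
Jaccard = 3/12 = 1/4

1/4


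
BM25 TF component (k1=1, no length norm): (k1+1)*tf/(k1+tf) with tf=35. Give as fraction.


BM25 TF component = (k1+1)*tf / (k1+tf)
k1 = 1, tf = 35
Numerator = (1+1)*35 = 70
Denominator = 1 + 35 = 36
= 70/36 = 35/18

35/18


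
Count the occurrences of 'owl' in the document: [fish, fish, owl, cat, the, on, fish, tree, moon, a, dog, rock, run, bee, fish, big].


Document has 16 words
Scanning for 'owl':
Found at positions: [2]
Count = 1

1


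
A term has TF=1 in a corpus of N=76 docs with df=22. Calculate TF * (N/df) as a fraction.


TF * (N/df)
= 1 * (76/22)
= 1 * 38/11
= 38/11

38/11


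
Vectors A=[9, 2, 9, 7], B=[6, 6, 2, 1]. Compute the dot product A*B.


Dot product = sum of element-wise products
A[0]*B[0] = 9*6 = 54
A[1]*B[1] = 2*6 = 12
A[2]*B[2] = 9*2 = 18
A[3]*B[3] = 7*1 = 7
Sum = 54 + 12 + 18 + 7 = 91

91


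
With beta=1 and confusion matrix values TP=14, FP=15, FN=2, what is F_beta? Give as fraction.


P = TP/(TP+FP) = 14/29 = 14/29
R = TP/(TP+FN) = 14/16 = 7/8
beta^2 = 1^2 = 1
(1 + beta^2) = 2
Numerator = (1+beta^2)*P*R = 49/58
Denominator = beta^2*P + R = 14/29 + 7/8 = 315/232
F_beta = 28/45

28/45


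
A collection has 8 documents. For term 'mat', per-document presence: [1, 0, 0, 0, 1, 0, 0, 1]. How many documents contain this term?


Checking each document for 'mat':
Doc 1: present
Doc 2: absent
Doc 3: absent
Doc 4: absent
Doc 5: present
Doc 6: absent
Doc 7: absent
Doc 8: present
df = sum of presences = 1 + 0 + 0 + 0 + 1 + 0 + 0 + 1 = 3

3


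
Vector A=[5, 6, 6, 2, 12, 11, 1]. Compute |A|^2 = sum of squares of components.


|A|^2 = sum of squared components
A[0]^2 = 5^2 = 25
A[1]^2 = 6^2 = 36
A[2]^2 = 6^2 = 36
A[3]^2 = 2^2 = 4
A[4]^2 = 12^2 = 144
A[5]^2 = 11^2 = 121
A[6]^2 = 1^2 = 1
Sum = 25 + 36 + 36 + 4 + 144 + 121 + 1 = 367

367


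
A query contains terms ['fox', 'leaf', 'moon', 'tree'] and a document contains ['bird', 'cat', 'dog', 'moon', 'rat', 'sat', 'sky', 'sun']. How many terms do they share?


Query terms: ['fox', 'leaf', 'moon', 'tree']
Document terms: ['bird', 'cat', 'dog', 'moon', 'rat', 'sat', 'sky', 'sun']
Common terms: ['moon']
Overlap count = 1

1


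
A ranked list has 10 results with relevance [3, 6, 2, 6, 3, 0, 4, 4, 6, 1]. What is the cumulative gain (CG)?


Cumulative Gain = sum of relevance scores
Position 1: rel=3, running sum=3
Position 2: rel=6, running sum=9
Position 3: rel=2, running sum=11
Position 4: rel=6, running sum=17
Position 5: rel=3, running sum=20
Position 6: rel=0, running sum=20
Position 7: rel=4, running sum=24
Position 8: rel=4, running sum=28
Position 9: rel=6, running sum=34
Position 10: rel=1, running sum=35
CG = 35

35


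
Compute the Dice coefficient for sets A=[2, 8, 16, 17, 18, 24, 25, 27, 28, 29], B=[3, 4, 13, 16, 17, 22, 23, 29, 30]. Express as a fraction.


A intersect B = [16, 17, 29]
|A intersect B| = 3
|A| = 10, |B| = 9
Dice = 2*3 / (10+9)
= 6 / 19 = 6/19

6/19


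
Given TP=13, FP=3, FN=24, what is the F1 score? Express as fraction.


F1 = 2 * P * R / (P + R)
P = TP/(TP+FP) = 13/16 = 13/16
R = TP/(TP+FN) = 13/37 = 13/37
2 * P * R = 2 * 13/16 * 13/37 = 169/296
P + R = 13/16 + 13/37 = 689/592
F1 = 169/296 / 689/592 = 26/53

26/53


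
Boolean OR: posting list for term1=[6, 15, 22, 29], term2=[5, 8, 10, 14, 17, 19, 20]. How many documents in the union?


Boolean OR: find union of posting lists
term1 docs: [6, 15, 22, 29]
term2 docs: [5, 8, 10, 14, 17, 19, 20]
Union: [5, 6, 8, 10, 14, 15, 17, 19, 20, 22, 29]
|union| = 11

11


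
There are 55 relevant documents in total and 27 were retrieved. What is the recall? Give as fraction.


Recall = retrieved_relevant / total_relevant
= 27 / 55
= 27 / (27 + 28)
= 27/55

27/55


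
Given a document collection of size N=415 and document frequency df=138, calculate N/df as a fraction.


IDF ratio = N / df
= 415 / 138
= 415/138

415/138


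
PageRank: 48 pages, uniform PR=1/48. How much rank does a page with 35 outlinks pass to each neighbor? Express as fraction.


Initial PR = 1/48 = 1/48
Outlinks = 35
Contribution per link = PR / outlinks
= 1/48 / 35
= 1/1680

1/1680


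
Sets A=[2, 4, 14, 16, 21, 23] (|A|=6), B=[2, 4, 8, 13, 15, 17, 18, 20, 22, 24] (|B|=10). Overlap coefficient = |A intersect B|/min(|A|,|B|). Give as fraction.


A intersect B = [2, 4]
|A intersect B| = 2
min(|A|, |B|) = min(6, 10) = 6
Overlap = 2 / 6 = 1/3

1/3


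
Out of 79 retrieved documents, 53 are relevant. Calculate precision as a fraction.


Precision = relevant_retrieved / total_retrieved
= 53 / 79
= 53 / (53 + 26)
= 53/79

53/79


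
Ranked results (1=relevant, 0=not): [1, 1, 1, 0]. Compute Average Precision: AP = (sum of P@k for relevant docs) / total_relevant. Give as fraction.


Computing P@k for each relevant position:
Position 1: relevant, P@1 = 1/1 = 1
Position 2: relevant, P@2 = 2/2 = 1
Position 3: relevant, P@3 = 3/3 = 1
Position 4: not relevant
Sum of P@k = 1 + 1 + 1 = 3
AP = 3 / 3 = 1

1


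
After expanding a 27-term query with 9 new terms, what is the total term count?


Original terms: 27
Expansion terms: 9
Total = 27 + 9 = 36

36


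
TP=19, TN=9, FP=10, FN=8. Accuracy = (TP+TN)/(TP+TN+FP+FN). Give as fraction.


Accuracy = (TP + TN) / (TP + TN + FP + FN)
TP + TN = 19 + 9 = 28
Total = 19 + 9 + 10 + 8 = 46
Accuracy = 28 / 46 = 14/23

14/23


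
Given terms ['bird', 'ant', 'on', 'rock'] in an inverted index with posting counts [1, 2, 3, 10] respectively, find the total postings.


Summing posting list sizes:
'bird': 1 postings
'ant': 2 postings
'on': 3 postings
'rock': 10 postings
Total = 1 + 2 + 3 + 10 = 16

16


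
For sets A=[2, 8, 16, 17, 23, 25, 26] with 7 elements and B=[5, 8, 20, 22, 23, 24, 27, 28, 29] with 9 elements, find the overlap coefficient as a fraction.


A intersect B = [8, 23]
|A intersect B| = 2
min(|A|, |B|) = min(7, 9) = 7
Overlap = 2 / 7 = 2/7

2/7


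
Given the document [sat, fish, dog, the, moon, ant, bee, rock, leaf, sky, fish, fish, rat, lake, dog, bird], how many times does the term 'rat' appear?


Document has 16 words
Scanning for 'rat':
Found at positions: [12]
Count = 1

1


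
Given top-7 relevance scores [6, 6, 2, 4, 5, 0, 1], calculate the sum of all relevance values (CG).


Cumulative Gain = sum of relevance scores
Position 1: rel=6, running sum=6
Position 2: rel=6, running sum=12
Position 3: rel=2, running sum=14
Position 4: rel=4, running sum=18
Position 5: rel=5, running sum=23
Position 6: rel=0, running sum=23
Position 7: rel=1, running sum=24
CG = 24

24


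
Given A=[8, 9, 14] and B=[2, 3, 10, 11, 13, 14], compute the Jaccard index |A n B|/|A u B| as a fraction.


A intersect B = [14]
|A intersect B| = 1
A union B = [2, 3, 8, 9, 10, 11, 13, 14]
|A union B| = 8
Jaccard = 1/8 = 1/8

1/8
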